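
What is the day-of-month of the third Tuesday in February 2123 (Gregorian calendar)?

February 1, 2123 is a Monday, so the first Tuesday is the 2nd.
The third Tuesday is 2 + 14 = 16.

16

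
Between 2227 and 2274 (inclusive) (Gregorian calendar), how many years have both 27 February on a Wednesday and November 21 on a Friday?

2

Check each year's weekday for 27 February and November 21:
  2227: Tue/Wed  2228: Wed/Fri ✓  2229: Fri/Sat  2230: Sat/Sun  2231: Sun/Mon  2232: Mon/Wed  2233: Wed/Thu  2234: Thu/Fri  2235: Fri/Sat  2236: Sat/Mon  2237: Mon/Tue  2238: Tue/Wed  2239: Wed/Thu  2240: Thu/Sat  …(20 more)…  2261: Wed/Thu  2262: Thu/Fri  2263: Fri/Sat  2264: Sat/Mon  2265: Mon/Tue  2266: Tue/Wed  2267: Wed/Thu  2268: Thu/Sat  2269: Sat/Sun  2270: Sun/Mon  2271: Mon/Tue  2272: Tue/Thu  2273: Thu/Fri  2274: Fri/Sat
Both conditions hold in: 2228, 2256 — 2.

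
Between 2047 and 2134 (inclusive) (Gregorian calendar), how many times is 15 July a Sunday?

12

Track 15 July's weekday year by year (advancing +1, or +2 across a Feb 29):
  2047: Mon  2048: Wed (+2)  2049: Thu (+1)  2050: Fri (+1)  2051: Sat (+1)
  2052: Mon (+2)  2053: Tue (+1)  2054: Wed (+1)  2055: Thu (+1)  2056: Sat (+2)
  2057: Sun (+1) ✓  2058: Mon (+1)  2059: Tue (+1)  2060: Thu (+2)  … (60 more years) …
  2121: Tue (+1)  2122: Wed (+1)  2123: Thu (+1)  2124: Sat (+2)  2125: Sun (+1) ✓
  2126: Mon (+1)  2127: Tue (+1)  2128: Thu (+2)  2129: Fri (+1)  2130: Sat (+1)
  2131: Sun (+1) ✓  2132: Tue (+2)  2133: Wed (+1)  2134: Thu (+1)
Sunday years: 2057, 2063, 2068, 2074, 2085, 2091, 2096, 2103, 2108, 2114, 2125, 2131 — 12 in total.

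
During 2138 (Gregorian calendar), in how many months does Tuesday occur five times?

4

A month of length L has five Tuesdays iff its first Tuesday is on day ≤ L−28 (so day 1–3 in a 31-day month, 1–2 in a 30-day month, day 1 in a leap February).
Checking each month of 2138: Jan starts Wed (31d); Feb starts Sat (28d); Mar starts Sat (31d); Apr starts Tue (30d) ✓; May starts Thu (31d); Jun starts Sun (30d); Jul starts Tue (31d) ✓; Aug starts Fri (31d); Sep starts Mon (30d) ✓; Oct starts Wed (31d); Nov starts Sat (30d); Dec starts Mon (31d) ✓.
Five-Tuesday months: April, July, September, December → 4.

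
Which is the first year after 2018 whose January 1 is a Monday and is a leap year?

2024

Jan 1 advances by 2 weekdays after a leap year and by 1 after a common year.
2018: Jan 1 is Monday.
2019: Tuesday
2020: Wednesday (leap)
2021: Friday
2022: Saturday
2023: Sunday
2024: Monday (leap)
2024 begins on a Monday and is a leap year.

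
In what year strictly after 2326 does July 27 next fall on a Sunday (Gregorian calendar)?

2330

From one year to the next, a fixed date's weekday advances by 1, or by 2 when a Feb 29 lies between the two dates.
2326: July 27 is Tuesday.
2327: Wednesday (+1)
2328: Friday (+2)
2329: Saturday (+1)
2330: Sunday (+1)
July 27 falls on a Sunday in 2330.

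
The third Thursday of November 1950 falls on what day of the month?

16

November 1, 1950 is a Wednesday, so the first Thursday is the 2nd.
The third Thursday is 2 + 14 = 16.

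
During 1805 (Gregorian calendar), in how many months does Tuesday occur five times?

5

A month of length L has five Tuesdays iff its first Tuesday is on day ≤ L−28 (so day 1–3 in a 31-day month, 1–2 in a 30-day month, day 1 in a leap February).
Checking each month of 1805: Jan starts Tue (31d) ✓; Feb starts Fri (28d); Mar starts Fri (31d); Apr starts Mon (30d) ✓; May starts Wed (31d); Jun starts Sat (30d); Jul starts Mon (31d) ✓; Aug starts Thu (31d); Sep starts Sun (30d); Oct starts Tue (31d) ✓; Nov starts Fri (30d); Dec starts Sun (31d) ✓.
Five-Tuesday months: January, April, July, October, December → 5.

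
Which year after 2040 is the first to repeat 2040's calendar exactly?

Two years share a calendar iff Jan 1 falls on the same weekday and both are leap or both are common. 2040: Jan 1 is Sunday, leap year.
2041: Jan 1 Tuesday, common
2042: Jan 1 Wednesday, common
2043: Jan 1 Thursday, common
2044: Jan 1 Friday, leap
2045: Jan 1 Sunday, common
2046: Jan 1 Monday, common
2047: Jan 1 Tuesday, common
2048: Jan 1 Wednesday, leap
2049: Jan 1 Friday, common
2050: Jan 1 Saturday, common
2051: Jan 1 Sunday, common
2052: Jan 1 Monday, leap
2053: Jan 1 Wednesday, common
2054: Jan 1 Thursday, common
2055: Jan 1 Friday, common
2056: Jan 1 Saturday, leap
2057: Jan 1 Monday, common
2058: Jan 1 Tuesday, common
2059: Jan 1 Wednesday, common
2060: Jan 1 Thursday, leap
2061: Jan 1 Saturday, common
2062: Jan 1 Sunday, common
2063: Jan 1 Monday, common
2064: Jan 1 Tuesday, leap
2065: Jan 1 Thursday, common
2066: Jan 1 Friday, common
2067: Jan 1 Saturday, common
2068: Jan 1 Sunday, leap
2068 matches on both conditions.

2068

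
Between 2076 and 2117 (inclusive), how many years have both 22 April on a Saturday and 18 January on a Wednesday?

Check each year's weekday for 22 April and 18 January:
  2076: Wed/Sat  2077: Thu/Mon  2078: Fri/Tue  2079: Sat/Wed ✓  2080: Mon/Thu  2081: Tue/Sat  2082: Wed/Sun  2083: Thu/Mon  2084: Sat/Tue  2085: Sun/Thu  2086: Mon/Fri  2087: Tue/Sat  2088: Thu/Sun  2089: Fri/Tue  …(14 more)…  2104: Tue/Fri  2105: Wed/Sun  2106: Thu/Mon  2107: Fri/Tue  2108: Sun/Wed  2109: Mon/Fri  2110: Tue/Sat  2111: Wed/Sun  2112: Fri/Mon  2113: Sat/Wed ✓  2114: Sun/Thu  2115: Mon/Fri  2116: Wed/Sat  2117: Thu/Mon
Both conditions hold in: 2079, 2090, 2102, 2113 — 4.

4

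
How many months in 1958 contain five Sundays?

4

A month of length L has five Sundays iff its first Sunday is on day ≤ L−28 (so day 1–3 in a 31-day month, 1–2 in a 30-day month, day 1 in a leap February).
Checking each month of 1958: Jan starts Wed (31d); Feb starts Sat (28d); Mar starts Sat (31d) ✓; Apr starts Tue (30d); May starts Thu (31d); Jun starts Sun (30d) ✓; Jul starts Tue (31d); Aug starts Fri (31d) ✓; Sep starts Mon (30d); Oct starts Wed (31d); Nov starts Sat (30d) ✓; Dec starts Mon (31d).
Five-Sunday months: March, June, August, November → 4.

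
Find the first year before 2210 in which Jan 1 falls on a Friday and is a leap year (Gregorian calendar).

Jan 1 advances by 2 weekdays after a leap year and by 1 after a common year.
2210: Jan 1 is Monday.
2209: Sunday
2208: Friday (leap)
2208 begins on a Friday and is a leap year.

2208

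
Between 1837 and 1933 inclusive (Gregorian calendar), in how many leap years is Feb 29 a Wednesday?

3

Leap years in 1837–1933: 23 of them.
Feb 29 weekday advances by 5 (mod 7) from one leap year to the next four years later (or differs when a century non-leap intervenes).
Leap-day weekdays: 1840:Sat 1844:Thu 1848:Tue 1852:Sun 1856:Fri 1860:Wed✓ 1864:Mon 1868:Sat 1872:Thu 1876:Tue 1880:Sun 1884:Fri 1888:Wed✓ 1892:Mon 1896:Sat 1904:Mon 1908:Sat 1912:Thu 1916:Tue 1920:Sun 1924:Fri 1928:Wed✓ 1932:Mon
Wednesday: 1860, 1888, 1928 → 3.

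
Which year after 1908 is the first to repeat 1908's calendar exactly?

Two years share a calendar iff Jan 1 falls on the same weekday and both are leap or both are common. 1908: Jan 1 is Wednesday, leap year.
1909: Jan 1 Friday, common
1910: Jan 1 Saturday, common
1911: Jan 1 Sunday, common
1912: Jan 1 Monday, leap
1913: Jan 1 Wednesday, common
1914: Jan 1 Thursday, common
1915: Jan 1 Friday, common
1916: Jan 1 Saturday, leap
1917: Jan 1 Monday, common
1918: Jan 1 Tuesday, common
1919: Jan 1 Wednesday, common
1920: Jan 1 Thursday, leap
1921: Jan 1 Saturday, common
1922: Jan 1 Sunday, common
1923: Jan 1 Monday, common
1924: Jan 1 Tuesday, leap
1925: Jan 1 Thursday, common
1926: Jan 1 Friday, common
1927: Jan 1 Saturday, common
1928: Jan 1 Sunday, leap
1929: Jan 1 Tuesday, common
1930: Jan 1 Wednesday, common
1931: Jan 1 Thursday, common
1932: Jan 1 Friday, leap
1933: Jan 1 Sunday, common
1934: Jan 1 Monday, common
1935: Jan 1 Tuesday, common
1936: Jan 1 Wednesday, leap
1936 matches on both conditions.

1936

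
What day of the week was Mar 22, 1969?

Saturday

January 1, 1969 is a Wednesday.
March 22 is day 81 of the year, i.e. 80 days after Jan 1.
80 mod 7 = 3, so advance 3 weekdays from Wednesday: Saturday.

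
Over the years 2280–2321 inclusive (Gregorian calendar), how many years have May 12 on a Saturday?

Track May 12's weekday year by year (advancing +1, or +2 across a Feb 29):
  2280: Wed  2281: Thu (+1)  2282: Fri (+1)  2283: Sat (+1) ✓  2284: Mon (+2)
  2285: Tue (+1)  2286: Wed (+1)  2287: Thu (+1)  2288: Sat (+2) ✓  2289: Sun (+1)
  2290: Mon (+1)  2291: Tue (+1)  2292: Thu (+2)  2293: Fri (+1)  … (14 more years) …
  2308: Tue (+2)  2309: Wed (+1)  2310: Thu (+1)  2311: Fri (+1)  2312: Sun (+2)
  2313: Mon (+1)  2314: Tue (+1)  2315: Wed (+1)  2316: Fri (+2)  2317: Sat (+1) ✓
  2318: Sun (+1)  2319: Mon (+1)  2320: Wed (+2)  2321: Thu (+1)
Saturday years: 2283, 2288, 2294, 2300, 2306, 2317 — 6 in total.

6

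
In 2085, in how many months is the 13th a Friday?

2

Check the 13th of each month of 2085: Jan 13: Sat, Feb 13: Tue, Mar 13: Tue, Apr 13: Fri, May 13: Sun, Jun 13: Wed, Jul 13: Fri, Aug 13: Mon, Sep 13: Thu, Oct 13: Sat, Nov 13: Tue, Dec 13: Thu.
Friday occurs in April, July — 2 months.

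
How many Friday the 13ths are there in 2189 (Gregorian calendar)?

3

Check the 13th of each month of 2189: Jan 13: Tue, Feb 13: Fri, Mar 13: Fri, Apr 13: Mon, May 13: Wed, Jun 13: Sat, Jul 13: Mon, Aug 13: Thu, Sep 13: Sun, Oct 13: Tue, Nov 13: Fri, Dec 13: Sun.
Friday occurs in February, March, November — 3 months.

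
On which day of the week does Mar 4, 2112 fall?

Friday

January 1, 2112 is a Friday.
March 4 is day 64 of the year, i.e. 63 days after Jan 1.
63 mod 7 = 0, so advance 0 weekdays from Friday: Friday.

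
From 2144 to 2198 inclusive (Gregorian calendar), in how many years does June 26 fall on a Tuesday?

8

Track June 26's weekday year by year (advancing +1, or +2 across a Feb 29):
  2144: Fri  2145: Sat (+1)  2146: Sun (+1)  2147: Mon (+1)  2148: Wed (+2)
  2149: Thu (+1)  2150: Fri (+1)  2151: Sat (+1)  2152: Mon (+2)  2153: Tue (+1) ✓
  2154: Wed (+1)  2155: Thu (+1)  2156: Sat (+2)  2157: Sun (+1)  … (27 more years) …
  2185: Sun (+1)  2186: Mon (+1)  2187: Tue (+1) ✓  2188: Thu (+2)  2189: Fri (+1)
  2190: Sat (+1)  2191: Sun (+1)  2192: Tue (+2) ✓  2193: Wed (+1)  2194: Thu (+1)
  2195: Fri (+1)  2196: Sun (+2)  2197: Mon (+1)  2198: Tue (+1) ✓
Tuesday years: 2153, 2159, 2164, 2170, 2181, 2187, 2192, 2198 — 8 in total.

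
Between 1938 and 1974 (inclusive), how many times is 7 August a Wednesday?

6

Track 7 August's weekday year by year (advancing +1, or +2 across a Feb 29):
  1938: Sun  1939: Mon (+1)  1940: Wed (+2) ✓  1941: Thu (+1)  1942: Fri (+1)
  1943: Sat (+1)  1944: Mon (+2)  1945: Tue (+1)  1946: Wed (+1) ✓  1947: Thu (+1)
  1948: Sat (+2)  1949: Sun (+1)  1950: Mon (+1)  1951: Tue (+1)  … (9 more years) …
  1961: Mon (+1)  1962: Tue (+1)  1963: Wed (+1) ✓  1964: Fri (+2)  1965: Sat (+1)
  1966: Sun (+1)  1967: Mon (+1)  1968: Wed (+2) ✓  1969: Thu (+1)  1970: Fri (+1)
  1971: Sat (+1)  1972: Mon (+2)  1973: Tue (+1)  1974: Wed (+1) ✓
Wednesday years: 1940, 1946, 1957, 1963, 1968, 1974 — 6 in total.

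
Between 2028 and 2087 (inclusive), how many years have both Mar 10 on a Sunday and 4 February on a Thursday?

0

Check each year's weekday for Mar 10 and 4 February:
  2028: Fri/Fri  2029: Sat/Sun  2030: Sun/Mon  2031: Mon/Tue  2032: Wed/Wed  2033: Thu/Fri  2034: Fri/Sat  2035: Sat/Sun  2036: Mon/Mon  2037: Tue/Wed  2038: Wed/Thu  2039: Thu/Fri  2040: Sat/Sat  2041: Sun/Mon  …(32 more)…  2074: Sat/Sun  2075: Sun/Mon  2076: Tue/Tue  2077: Wed/Thu  2078: Thu/Fri  2079: Fri/Sat  2080: Sun/Sun  2081: Mon/Tue  2082: Tue/Wed  2083: Wed/Thu  2084: Fri/Fri  2085: Sat/Sun  2086: Sun/Mon  2087: Mon/Tue
Both conditions hold in: no year — 0.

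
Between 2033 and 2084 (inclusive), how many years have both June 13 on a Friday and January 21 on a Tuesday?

5

Check each year's weekday for June 13 and January 21:
  2033: Mon/Fri  2034: Tue/Sat  2035: Wed/Sun  2036: Fri/Mon  2037: Sat/Wed  2038: Sun/Thu  2039: Mon/Fri  2040: Wed/Sat  2041: Thu/Mon  2042: Fri/Tue ✓  2043: Sat/Wed  2044: Mon/Thu  2045: Tue/Sat  2046: Wed/Sun  …(24 more)…  2071: Sat/Wed  2072: Mon/Thu  2073: Tue/Sat  2074: Wed/Sun  2075: Thu/Mon  2076: Sat/Tue  2077: Sun/Thu  2078: Mon/Fri  2079: Tue/Sat  2080: Thu/Sun  2081: Fri/Tue ✓  2082: Sat/Wed  2083: Sun/Thu  2084: Tue/Fri
Both conditions hold in: 2042, 2053, 2059, 2070, 2081 — 5.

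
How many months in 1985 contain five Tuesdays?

5

A month of length L has five Tuesdays iff its first Tuesday is on day ≤ L−28 (so day 1–3 in a 31-day month, 1–2 in a 30-day month, day 1 in a leap February).
Checking each month of 1985: Jan starts Tue (31d) ✓; Feb starts Fri (28d); Mar starts Fri (31d); Apr starts Mon (30d) ✓; May starts Wed (31d); Jun starts Sat (30d); Jul starts Mon (31d) ✓; Aug starts Thu (31d); Sep starts Sun (30d); Oct starts Tue (31d) ✓; Nov starts Fri (30d); Dec starts Sun (31d) ✓.
Five-Tuesday months: January, April, July, October, December → 5.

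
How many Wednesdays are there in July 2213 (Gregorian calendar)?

4

July 2213 has 31 days and begins on Thursday.
The first Wednesday is July 7.
Wednesdays fall on 7, 14, 21, 28 — that's 4.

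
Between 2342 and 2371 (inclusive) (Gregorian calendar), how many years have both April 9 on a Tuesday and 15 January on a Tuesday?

Check each year's weekday for April 9 and 15 January:
  2342: Thu/Thu  2343: Fri/Fri  2344: Sun/Sat  2345: Mon/Mon  2346: Tue/Tue ✓  2347: Wed/Wed  2348: Fri/Thu  2349: Sat/Sat  2350: Sun/Sun  2351: Mon/Mon  2352: Wed/Tue  2353: Thu/Thu  2354: Fri/Fri  2355: Sat/Sat  2356: Mon/Sun  2357: Tue/Tue ✓  2358: Wed/Wed  2359: Thu/Thu  2360: Sat/Fri  2361: Sun/Sun  2362: Mon/Mon  2363: Tue/Tue ✓  2364: Thu/Wed  2365: Fri/Fri  2366: Sat/Sat  2367: Sun/Sun  2368: Tue/Mon  2369: Wed/Wed  2370: Thu/Thu  2371: Fri/Fri
Both conditions hold in: 2346, 2357, 2363 — 3.

3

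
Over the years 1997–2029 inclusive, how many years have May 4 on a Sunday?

5

Track May 4's weekday year by year (advancing +1, or +2 across a Feb 29):
  1997: Sun ✓  1998: Mon (+1)  1999: Tue (+1)  2000: Thu (+2)  2001: Fri (+1)
  2002: Sat (+1)  2003: Sun (+1) ✓  2004: Tue (+2)  2005: Wed (+1)  2006: Thu (+1)
  2007: Fri (+1)  2008: Sun (+2) ✓  2009: Mon (+1)  2010: Tue (+1)  … (5 more years) …
  2016: Wed (+2)  2017: Thu (+1)  2018: Fri (+1)  2019: Sat (+1)  2020: Mon (+2)
  2021: Tue (+1)  2022: Wed (+1)  2023: Thu (+1)  2024: Sat (+2)  2025: Sun (+1) ✓
  2026: Mon (+1)  2027: Tue (+1)  2028: Thu (+2)  2029: Fri (+1)
Sunday years: 1997, 2003, 2008, 2014, 2025 — 5 in total.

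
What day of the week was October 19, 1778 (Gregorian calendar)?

Monday

January 1, 1778 is a Thursday.
October 19 is day 292 of the year, i.e. 291 days after Jan 1.
291 mod 7 = 4, so advance 4 weekdays from Thursday: Monday.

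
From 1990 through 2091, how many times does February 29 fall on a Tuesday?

4

Leap years in 1990–2091: 25 of them.
Feb 29 weekday advances by 5 (mod 7) from one leap year to the next four years later (or differs when a century non-leap intervenes).
Leap-day weekdays: 1992:Sat 1996:Thu 2000:Tue✓ 2004:Sun 2008:Fri 2012:Wed 2016:Mon 2020:Sat 2024:Thu 2028:Tue✓ 2032:Sun 2036:Fri 2040:Wed 2044:Mon 2048:Sat 2052:Thu 2056:Tue✓ 2060:Sun 2064:Fri 2068:Wed 2072:Mon 2076:Sat 2080:Thu 2084:Tue✓ 2088:Sun
Tuesday: 2000, 2028, 2056, 2084 → 4.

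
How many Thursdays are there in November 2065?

4

November 2065 has 30 days and begins on Sunday.
The first Thursday is November 5.
Thursdays fall on 5, 12, 19, 26 — that's 4.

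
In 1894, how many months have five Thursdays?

4

A month of length L has five Thursdays iff its first Thursday is on day ≤ L−28 (so day 1–3 in a 31-day month, 1–2 in a 30-day month, day 1 in a leap February).
Checking each month of 1894: Jan starts Mon (31d); Feb starts Thu (28d); Mar starts Thu (31d) ✓; Apr starts Sun (30d); May starts Tue (31d) ✓; Jun starts Fri (30d); Jul starts Sun (31d); Aug starts Wed (31d) ✓; Sep starts Sat (30d); Oct starts Mon (31d); Nov starts Thu (30d) ✓; Dec starts Sat (31d).
Five-Thursday months: March, May, August, November → 4.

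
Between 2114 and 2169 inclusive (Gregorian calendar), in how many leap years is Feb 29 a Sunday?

Leap years in 2114–2169: 14 of them.
Feb 29 weekday advances by 5 (mod 7) from one leap year to the next four years later (or differs when a century non-leap intervenes).
Leap-day weekdays: 2116:Sat 2120:Thu 2124:Tue 2128:Sun✓ 2132:Fri 2136:Wed 2140:Mon 2144:Sat 2148:Thu 2152:Tue 2156:Sun✓ 2160:Fri 2164:Wed 2168:Mon
Sunday: 2128, 2156 → 2.

2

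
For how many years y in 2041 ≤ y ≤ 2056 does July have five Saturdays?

7

July has 31 days; it has five Saturdays when Saturday falls among the first (month-length − 28) days — i.e. when July 1 is one of Saturday/Friday/Thursday.
July 1 by year: 2041:Mon 2042:Tue 2043:Wed 2044:Fri✓ 2045:Sat✓ 2046:Sun 2047:Mon 2048:Wed 2049:Thu✓ 2050:Fri✓ 2051:Sat✓ 2052:Mon 2053:Tue 2054:Wed 2055:Thu✓ 2056:Sat✓
Years with five Saturdays: 2044, 2045, 2049, 2050, 2051, 2055, 2056 → 7.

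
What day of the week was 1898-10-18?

Tuesday

January 1, 1898 is a Saturday.
October 18 is day 291 of the year, i.e. 290 days after Jan 1.
290 mod 7 = 3, so advance 3 weekdays from Saturday: Tuesday.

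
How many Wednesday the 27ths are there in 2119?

Check the 27th of each month of 2119: Jan 27: Fri, Feb 27: Mon, Mar 27: Mon, Apr 27: Thu, May 27: Sat, Jun 27: Tue, Jul 27: Thu, Aug 27: Sun, Sep 27: Wed, Oct 27: Fri, Nov 27: Mon, Dec 27: Wed.
Wednesday occurs in September, December — 2 months.

2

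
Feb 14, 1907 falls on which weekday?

Thursday

January 1, 1907 is a Tuesday.
February 14 is day 45 of the year, i.e. 44 days after Jan 1.
44 mod 7 = 2, so advance 2 weekdays from Tuesday: Thursday.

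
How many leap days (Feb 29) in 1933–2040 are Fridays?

4

Leap years in 1933–2040: 27 of them.
Feb 29 weekday advances by 5 (mod 7) from one leap year to the next four years later (or differs when a century non-leap intervenes).
Leap-day weekdays: 1936:Sat 1940:Thu 1944:Tue 1948:Sun 1952:Fri✓ 1956:Wed 1960:Mon 1964:Sat 1968:Thu 1972:Tue 1976:Sun 1980:Fri✓ 1984:Wed 1988:Mon 1992:Sat 1996:Thu 2000:Tue 2004:Sun 2008:Fri✓ 2012:Wed 2016:Mon 2020:Sat 2024:Thu 2028:Tue 2032:Sun 2036:Fri✓ 2040:Wed
Friday: 1952, 1980, 2008, 2036 → 4.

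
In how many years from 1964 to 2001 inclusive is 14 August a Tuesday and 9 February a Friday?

4

Check each year's weekday for 14 August and 9 February:
  1964: Fri/Sun  1965: Sat/Tue  1966: Sun/Wed  1967: Mon/Thu  1968: Wed/Fri  1969: Thu/Sun  1970: Fri/Mon  1971: Sat/Tue  1972: Mon/Wed  1973: Tue/Fri ✓  1974: Wed/Sat  1975: Thu/Sun  1976: Sat/Mon  1977: Sun/Wed  …(10 more)…  1988: Sun/Tue  1989: Mon/Thu  1990: Tue/Fri ✓  1991: Wed/Sat  1992: Fri/Sun  1993: Sat/Tue  1994: Sun/Wed  1995: Mon/Thu  1996: Wed/Fri  1997: Thu/Sun  1998: Fri/Mon  1999: Sat/Tue  2000: Mon/Wed  2001: Tue/Fri ✓
Both conditions hold in: 1973, 1979, 1990, 2001 — 4.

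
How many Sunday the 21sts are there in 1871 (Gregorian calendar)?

Check the 21st of each month of 1871: Jan 21: Sat, Feb 21: Tue, Mar 21: Tue, Apr 21: Fri, May 21: Sun, Jun 21: Wed, Jul 21: Fri, Aug 21: Mon, Sep 21: Thu, Oct 21: Sat, Nov 21: Tue, Dec 21: Thu.
Sunday occurs in May — 1 month.

1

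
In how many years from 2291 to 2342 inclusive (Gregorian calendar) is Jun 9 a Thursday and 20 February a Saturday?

3

Check each year's weekday for Jun 9 and 20 February:
  2291: Tue/Fri  2292: Thu/Sat ✓  2293: Fri/Mon  2294: Sat/Tue  2295: Sun/Wed  2296: Tue/Thu  2297: Wed/Sat  2298: Thu/Sun  2299: Fri/Mon  2300: Sat/Tue  2301: Sun/Wed  2302: Mon/Thu  2303: Tue/Fri  2304: Thu/Sat ✓  …(24 more)…  2329: Sun/Wed  2330: Mon/Thu  2331: Tue/Fri  2332: Thu/Sat ✓  2333: Fri/Mon  2334: Sat/Tue  2335: Sun/Wed  2336: Tue/Thu  2337: Wed/Sat  2338: Thu/Sun  2339: Fri/Mon  2340: Sun/Tue  2341: Mon/Thu  2342: Tue/Fri
Both conditions hold in: 2292, 2304, 2332 — 3.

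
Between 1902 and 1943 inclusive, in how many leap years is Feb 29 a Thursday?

2

Leap years in 1902–1943: 10 of them.
Feb 29 weekday advances by 5 (mod 7) from one leap year to the next four years later (or differs when a century non-leap intervenes).
Leap-day weekdays: 1904:Mon 1908:Sat 1912:Thu✓ 1916:Tue 1920:Sun 1924:Fri 1928:Wed 1932:Mon 1936:Sat 1940:Thu✓
Thursday: 1912, 1940 → 2.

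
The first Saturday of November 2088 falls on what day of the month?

November 1, 2088 is a Monday, so the first Saturday is the 6th.
The first Saturday is 6 + 0 = 6.

6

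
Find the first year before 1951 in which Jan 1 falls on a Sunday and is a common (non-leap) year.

1950

Jan 1 advances by 2 weekdays after a leap year and by 1 after a common year.
1951: Jan 1 is Monday.
1950: Sunday
1950 begins on a Sunday and is a common year.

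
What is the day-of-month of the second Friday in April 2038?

9

April 1, 2038 is a Thursday, so the first Friday is the 2nd.
The second Friday is 2 + 7 = 9.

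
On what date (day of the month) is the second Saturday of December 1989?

December 1, 1989 is a Friday, so the first Saturday is the 2nd.
The second Saturday is 2 + 7 = 9.

9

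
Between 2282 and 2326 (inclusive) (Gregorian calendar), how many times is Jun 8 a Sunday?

Track Jun 8's weekday year by year (advancing +1, or +2 across a Feb 29):
  2282: Thu  2283: Fri (+1)  2284: Sun (+2) ✓  2285: Mon (+1)  2286: Tue (+1)
  2287: Wed (+1)  2288: Fri (+2)  2289: Sat (+1)  2290: Sun (+1) ✓  2291: Mon (+1)
  2292: Wed (+2)  2293: Thu (+1)  2294: Fri (+1)  2295: Sat (+1)  … (17 more years) …
  2313: Sun (+1) ✓  2314: Mon (+1)  2315: Tue (+1)  2316: Thu (+2)  2317: Fri (+1)
  2318: Sat (+1)  2319: Sun (+1) ✓  2320: Tue (+2)  2321: Wed (+1)  2322: Thu (+1)
  2323: Fri (+1)  2324: Sun (+2) ✓  2325: Mon (+1)  2326: Tue (+1)
Sunday years: 2284, 2290, 2302, 2313, 2319, 2324 — 6 in total.

6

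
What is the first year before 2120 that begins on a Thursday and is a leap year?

2088

Jan 1 advances by 2 weekdays after a leap year and by 1 after a common year.
2120: Jan 1 is Monday (leap).
2119: Sunday
2118: Saturday
2117: Friday
2116: Wednesday (leap)
2115: Tuesday
2114: Monday
2113: Sunday
2112: Friday (leap)
2111: Thursday
2110: Wednesday
2109: Tuesday
2108: Sunday (leap)
2107: Saturday
2106: Friday
2105: Thursday
2104: Tuesday (leap)
2103: Monday
2102: Sunday
2101: Saturday
2100: Friday
2099: Thursday
2098: Wednesday
2097: Tuesday
2096: Sunday (leap)
2095: Saturday
2094: Friday
2093: Thursday
2092: Tuesday (leap)
2091: Monday
2090: Sunday
2089: Saturday
2088: Thursday (leap)
2088 begins on a Thursday and is a leap year.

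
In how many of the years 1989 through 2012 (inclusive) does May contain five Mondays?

11

May has 31 days; it has five Mondays when Monday falls among the first (month-length − 28) days — i.e. when May 1 is one of Monday/Sunday/Saturday.
May 1 by year: 1989:Mon✓ 1990:Tue 1991:Wed 1992:Fri 1993:Sat✓ 1994:Sun✓ 1995:Mon✓ 1996:Wed 1997:Thu 1998:Fri 1999:Sat✓ 2000:Mon✓ 2001:Tue 2002:Wed 2003:Thu 2004:Sat✓ 2005:Sun✓ 2006:Mon✓ 2007:Tue 2008:Thu 2009:Fri 2010:Sat✓ 2011:Sun✓ 2012:Tue
Years with five Mondays: 1989, 1993, 1994, 1995, 1999, 2000, 2004, 2005, 2006, 2010, 2011 → 11.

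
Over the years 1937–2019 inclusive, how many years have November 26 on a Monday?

12

Track November 26's weekday year by year (advancing +1, or +2 across a Feb 29):
  1937: Fri  1938: Sat (+1)  1939: Sun (+1)  1940: Tue (+2)  1941: Wed (+1)
  1942: Thu (+1)  1943: Fri (+1)  1944: Sun (+2)  1945: Mon (+1) ✓  1946: Tue (+1)
  1947: Wed (+1)  1948: Fri (+2)  1949: Sat (+1)  1950: Sun (+1)  … (55 more years) …
  2006: Sun (+1)  2007: Mon (+1) ✓  2008: Wed (+2)  2009: Thu (+1)  2010: Fri (+1)
  2011: Sat (+1)  2012: Mon (+2) ✓  2013: Tue (+1)  2014: Wed (+1)  2015: Thu (+1)
  2016: Sat (+2)  2017: Sun (+1)  2018: Mon (+1) ✓  2019: Tue (+1)
Monday years: 1945, 1951, 1956, 1962, 1973, 1979, 1984, 1990, 2001, 2007, 2012, 2018 — 12 in total.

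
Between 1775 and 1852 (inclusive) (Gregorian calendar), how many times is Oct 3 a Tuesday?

Track Oct 3's weekday year by year (advancing +1, or +2 across a Feb 29):
  1775: Tue ✓  1776: Thu (+2)  1777: Fri (+1)  1778: Sat (+1)  1779: Sun (+1)
  1780: Tue (+2) ✓  1781: Wed (+1)  1782: Thu (+1)  1783: Fri (+1)  1784: Sun (+2)
  1785: Mon (+1)  1786: Tue (+1) ✓  1787: Wed (+1)  1788: Fri (+2)  … (50 more years) …
  1839: Thu (+1)  1840: Sat (+2)  1841: Sun (+1)  1842: Mon (+1)  1843: Tue (+1) ✓
  1844: Thu (+2)  1845: Fri (+1)  1846: Sat (+1)  1847: Sun (+1)  1848: Tue (+2) ✓
  1849: Wed (+1)  1850: Thu (+1)  1851: Fri (+1)  1852: Sun (+2)
Tuesday years: 1775, 1780, 1786, 1797, 1809, 1815, 1820, 1826, 1837, 1843, 1848 — 11 in total.

11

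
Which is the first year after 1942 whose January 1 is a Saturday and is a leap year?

Jan 1 advances by 2 weekdays after a leap year and by 1 after a common year.
1942: Jan 1 is Thursday.
1943: Friday
1944: Saturday (leap)
1944 begins on a Saturday and is a leap year.

1944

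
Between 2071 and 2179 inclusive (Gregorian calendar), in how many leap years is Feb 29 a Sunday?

3

Leap years in 2071–2179: 26 of them.
Feb 29 weekday advances by 5 (mod 7) from one leap year to the next four years later (or differs when a century non-leap intervenes).
Leap-day weekdays: 2072:Mon 2076:Sat 2080:Thu 2084:Tue 2088:Sun✓ 2092:Fri 2096:Wed 2104:Fri 2108:Wed 2112:Mon 2116:Sat 2120:Thu 2124:Tue 2128:Sun✓ 2132:Fri 2136:Wed 2140:Mon 2144:Sat 2148:Thu 2152:Tue 2156:Sun✓ 2160:Fri 2164:Wed 2168:Mon 2172:Sat 2176:Thu
Sunday: 2088, 2128, 2156 → 3.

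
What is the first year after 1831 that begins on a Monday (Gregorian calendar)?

Jan 1 advances by 2 weekdays after a leap year and by 1 after a common year.
1831: Jan 1 is Saturday.
1832: Sunday (leap)
1833: Tuesday
1834: Wednesday
1835: Thursday
1836: Friday (leap)
1837: Sunday
1838: Monday
1838 begins on a Monday

1838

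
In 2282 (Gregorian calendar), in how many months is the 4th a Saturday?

Check the 4th of each month of 2282: Jan 4: Wed, Feb 4: Sat, Mar 4: Sat, Apr 4: Tue, May 4: Thu, Jun 4: Sun, Jul 4: Tue, Aug 4: Fri, Sep 4: Mon, Oct 4: Wed, Nov 4: Sat, Dec 4: Mon.
Saturday occurs in February, March, November — 3 months.

3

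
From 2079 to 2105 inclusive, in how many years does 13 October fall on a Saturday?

4

Track 13 October's weekday year by year (advancing +1, or +2 across a Feb 29):
  2079: Fri  2080: Sun (+2)  2081: Mon (+1)  2082: Tue (+1)  2083: Wed (+1)
  2084: Fri (+2)  2085: Sat (+1) ✓  2086: Sun (+1)  2087: Mon (+1)  2088: Wed (+2)
  2089: Thu (+1)  2090: Fri (+1)  2091: Sat (+1) ✓  2092: Mon (+2)  2093: Tue (+1)
  2094: Wed (+1)  2095: Thu (+1)  2096: Sat (+2) ✓  2097: Sun (+1)  2098: Mon (+1)
  2099: Tue (+1)  2100: Wed (+1)  2101: Thu (+1)  2102: Fri (+1)  2103: Sat (+1) ✓
  2104: Mon (+2)  2105: Tue (+1)
Saturday years: 2085, 2091, 2096, 2103 — 4 in total.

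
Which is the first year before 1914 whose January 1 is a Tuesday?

Jan 1 advances by 2 weekdays after a leap year and by 1 after a common year.
1914: Jan 1 is Thursday.
1913: Wednesday
1912: Monday (leap)
1911: Sunday
1910: Saturday
1909: Friday
1908: Wednesday (leap)
1907: Tuesday
1907 begins on a Tuesday

1907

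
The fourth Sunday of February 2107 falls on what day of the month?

27

February 1, 2107 is a Tuesday, so the first Sunday is the 6th.
The fourth Sunday is 6 + 21 = 27.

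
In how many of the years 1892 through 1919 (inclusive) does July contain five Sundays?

July has 31 days; it has five Sundays when Sunday falls among the first (month-length − 28) days — i.e. when July 1 is one of Sunday/Saturday/Friday.
July 1 by year: 1892:Fri✓ 1893:Sat✓ 1894:Sun✓ 1895:Mon 1896:Wed 1897:Thu 1898:Fri✓ 1899:Sat✓ 1900:Sun✓ 1901:Mon 1902:Tue 1903:Wed 1904:Fri✓ 1905:Sat✓ 1906:Sun✓ 1907:Mon 1908:Wed 1909:Thu 1910:Fri✓ 1911:Sat✓ 1912:Mon 1913:Tue 1914:Wed 1915:Thu 1916:Sat✓ 1917:Sun✓ 1918:Mon 1919:Tue
Years with five Sundays: 1892, 1893, 1894, 1898, 1899, 1900, 1904, 1905, 1906, 1910, 1911, 1916, 1917 → 13.

13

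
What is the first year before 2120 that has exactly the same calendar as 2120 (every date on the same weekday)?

Two years share a calendar iff Jan 1 falls on the same weekday and both are leap or both are common. 2120: Jan 1 is Monday, leap year.
2119: Jan 1 Sunday, common
2118: Jan 1 Saturday, common
2117: Jan 1 Friday, common
2116: Jan 1 Wednesday, leap
2115: Jan 1 Tuesday, common
2114: Jan 1 Monday, common
2113: Jan 1 Sunday, common
2112: Jan 1 Friday, leap
2111: Jan 1 Thursday, common
2110: Jan 1 Wednesday, common
2109: Jan 1 Tuesday, common
2108: Jan 1 Sunday, leap
2107: Jan 1 Saturday, common
2106: Jan 1 Friday, common
2105: Jan 1 Thursday, common
2104: Jan 1 Tuesday, leap
2103: Jan 1 Monday, common
2102: Jan 1 Sunday, common
2101: Jan 1 Saturday, common
2100: Jan 1 Friday, common
2099: Jan 1 Thursday, common
2098: Jan 1 Wednesday, common
2097: Jan 1 Tuesday, common
2096: Jan 1 Sunday, leap
2095: Jan 1 Saturday, common
2094: Jan 1 Friday, common
2093: Jan 1 Thursday, common
2092: Jan 1 Tuesday, leap
2091: Jan 1 Monday, common
2090: Jan 1 Sunday, common
2089: Jan 1 Saturday, common
2088: Jan 1 Thursday, leap
2087: Jan 1 Wednesday, common
2086: Jan 1 Tuesday, common
2085: Jan 1 Monday, common
2084: Jan 1 Saturday, leap
2083: Jan 1 Friday, common
2082: Jan 1 Thursday, common
2081: Jan 1 Wednesday, common
2080: Jan 1 Monday, leap
2080 matches on both conditions.

2080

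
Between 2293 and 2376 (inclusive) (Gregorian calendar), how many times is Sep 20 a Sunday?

Track Sep 20's weekday year by year (advancing +1, or +2 across a Feb 29):
  2293: Wed  2294: Thu (+1)  2295: Fri (+1)  2296: Sun (+2) ✓  2297: Mon (+1)
  2298: Tue (+1)  2299: Wed (+1)  2300: Thu (+1)  2301: Fri (+1)  2302: Sat (+1)
  2303: Sun (+1) ✓  2304: Tue (+2)  2305: Wed (+1)  2306: Thu (+1)  … (56 more years) …
  2363: Fri (+1)  2364: Sun (+2) ✓  2365: Mon (+1)  2366: Tue (+1)  2367: Wed (+1)
  2368: Fri (+2)  2369: Sat (+1)  2370: Sun (+1) ✓  2371: Mon (+1)  2372: Wed (+2)
  2373: Thu (+1)  2374: Fri (+1)  2375: Sat (+1)  2376: Mon (+2)
Sunday years: 2296, 2303, 2308, 2314, 2325, 2331, 2336, 2342, 2353, 2359, 2364, 2370 — 12 in total.

12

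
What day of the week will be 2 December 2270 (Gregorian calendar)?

January 1, 2270 is a Saturday.
December 2 is day 336 of the year, i.e. 335 days after Jan 1.
335 mod 7 = 6, so advance 6 weekdays from Saturday: Friday.

Friday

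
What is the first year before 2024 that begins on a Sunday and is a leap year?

Jan 1 advances by 2 weekdays after a leap year and by 1 after a common year.
2024: Jan 1 is Monday (leap).
2023: Sunday
2022: Saturday
2021: Friday
2020: Wednesday (leap)
2019: Tuesday
2018: Monday
2017: Sunday
2016: Friday (leap)
2015: Thursday
2014: Wednesday
2013: Tuesday
2012: Sunday (leap)
2012 begins on a Sunday and is a leap year.

2012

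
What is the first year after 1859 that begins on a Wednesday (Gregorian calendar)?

1862

Jan 1 advances by 2 weekdays after a leap year and by 1 after a common year.
1859: Jan 1 is Saturday.
1860: Sunday (leap)
1861: Tuesday
1862: Wednesday
1862 begins on a Wednesday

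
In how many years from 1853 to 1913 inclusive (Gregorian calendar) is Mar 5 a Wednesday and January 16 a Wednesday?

Check each year's weekday for Mar 5 and January 16:
  1853: Sat/Sun  1854: Sun/Mon  1855: Mon/Tue  1856: Wed/Wed ✓  1857: Thu/Fri  1858: Fri/Sat  1859: Sat/Sun  1860: Mon/Mon  1861: Tue/Wed  1862: Wed/Thu  1863: Thu/Fri  1864: Sat/Sat  1865: Sun/Mon  1866: Mon/Tue  …(33 more)…  1900: Mon/Tue  1901: Tue/Wed  1902: Wed/Thu  1903: Thu/Fri  1904: Sat/Sat  1905: Sun/Mon  1906: Mon/Tue  1907: Tue/Wed  1908: Thu/Thu  1909: Fri/Sat  1910: Sat/Sun  1911: Sun/Mon  1912: Tue/Tue  1913: Wed/Thu
Both conditions hold in: 1856, 1884 — 2.

2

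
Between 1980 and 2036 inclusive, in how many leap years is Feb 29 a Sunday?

Leap years in 1980–2036: 15 of them.
Feb 29 weekday advances by 5 (mod 7) from one leap year to the next four years later (or differs when a century non-leap intervenes).
Leap-day weekdays: 1980:Fri 1984:Wed 1988:Mon 1992:Sat 1996:Thu 2000:Tue 2004:Sun✓ 2008:Fri 2012:Wed 2016:Mon 2020:Sat 2024:Thu 2028:Tue 2032:Sun✓ 2036:Fri
Sunday: 2004, 2032 → 2.

2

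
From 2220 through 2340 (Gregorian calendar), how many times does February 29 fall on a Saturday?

5

Leap years in 2220–2340: 30 of them.
Feb 29 weekday advances by 5 (mod 7) from one leap year to the next four years later (or differs when a century non-leap intervenes).
Leap-day weekdays: 2220:Tue 2224:Sun 2228:Fri 2232:Wed 2236:Mon 2240:Sat✓ 2244:Thu 2248:Tue 2252:Sun 2256:Fri 2260:Wed 2264:Mon 2268:Sat✓ …(4 more)… 2288:Wed 2292:Mon 2296:Sat✓ 2304:Mon 2308:Sat✓ 2312:Thu 2316:Tue 2320:Sun 2324:Fri 2328:Wed 2332:Mon 2336:Sat✓ 2340:Thu
Saturday: 2240, 2268, 2296, 2308, 2336 → 5.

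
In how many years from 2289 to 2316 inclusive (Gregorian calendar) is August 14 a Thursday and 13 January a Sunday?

0

Check each year's weekday for August 14 and 13 January:
  2289: Wed/Sun  2290: Thu/Mon  2291: Fri/Tue  2292: Sun/Wed  2293: Mon/Fri  2294: Tue/Sat  2295: Wed/Sun  2296: Fri/Mon  2297: Sat/Wed  2298: Sun/Thu  2299: Mon/Fri  2300: Tue/Sat  2301: Wed/Sun  2302: Thu/Mon  2303: Fri/Tue  2304: Sun/Wed  2305: Mon/Fri  2306: Tue/Sat  2307: Wed/Sun  2308: Fri/Mon  2309: Sat/Wed  2310: Sun/Thu  2311: Mon/Fri  2312: Wed/Sat  2313: Thu/Mon  2314: Fri/Tue  2315: Sat/Wed  2316: Mon/Thu
Both conditions hold in: no year — 0.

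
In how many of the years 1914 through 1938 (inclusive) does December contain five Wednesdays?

11

December has 31 days; it has five Wednesdays when Wednesday falls among the first (month-length − 28) days — i.e. when December 1 is one of Wednesday/Tuesday/Monday.
December 1 by year: 1914:Tue✓ 1915:Wed✓ 1916:Fri 1917:Sat 1918:Sun 1919:Mon✓ 1920:Wed✓ 1921:Thu 1922:Fri 1923:Sat 1924:Mon✓ 1925:Tue✓ 1926:Wed✓ 1927:Thu 1928:Sat 1929:Sun 1930:Mon✓ 1931:Tue✓ 1932:Thu 1933:Fri 1934:Sat 1935:Sun 1936:Tue✓ 1937:Wed✓ 1938:Thu
Years with five Wednesdays: 1914, 1915, 1919, 1920, 1924, 1925, 1926, 1930, 1931, 1936, 1937 → 11.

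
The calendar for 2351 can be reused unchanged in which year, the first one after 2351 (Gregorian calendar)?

Two years share a calendar iff Jan 1 falls on the same weekday and both are leap or both are common. 2351: Jan 1 is Monday, common year.
2352: Jan 1 Tuesday, leap
2353: Jan 1 Thursday, common
2354: Jan 1 Friday, common
2355: Jan 1 Saturday, common
2356: Jan 1 Sunday, leap
2357: Jan 1 Tuesday, common
2358: Jan 1 Wednesday, common
2359: Jan 1 Thursday, common
2360: Jan 1 Friday, leap
2361: Jan 1 Sunday, common
2362: Jan 1 Monday, common
2362 matches on both conditions.

2362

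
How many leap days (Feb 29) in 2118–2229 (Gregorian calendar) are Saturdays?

Leap years in 2118–2229: 27 of them.
Feb 29 weekday advances by 5 (mod 7) from one leap year to the next four years later (or differs when a century non-leap intervenes).
Leap-day weekdays: 2120:Thu 2124:Tue 2128:Sun 2132:Fri 2136:Wed 2140:Mon 2144:Sat✓ 2148:Thu 2152:Tue 2156:Sun 2160:Fri 2164:Wed 2168:Mon 2172:Sat✓ 2176:Thu 2180:Tue 2184:Sun 2188:Fri 2192:Wed 2196:Mon 2204:Wed 2208:Mon 2212:Sat✓ 2216:Thu 2220:Tue 2224:Sun 2228:Fri
Saturday: 2144, 2172, 2212 → 3.

3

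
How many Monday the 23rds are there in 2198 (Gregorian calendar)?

2

Check the 23rd of each month of 2198: Jan 23: Tue, Feb 23: Fri, Mar 23: Fri, Apr 23: Mon, May 23: Wed, Jun 23: Sat, Jul 23: Mon, Aug 23: Thu, Sep 23: Sun, Oct 23: Tue, Nov 23: Fri, Dec 23: Sun.
Monday occurs in April, July — 2 months.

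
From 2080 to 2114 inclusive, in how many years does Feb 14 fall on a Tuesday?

Track Feb 14's weekday year by year (advancing +1, or +2 across a Feb 29):
  2080: Wed  2081: Fri (+2)  2082: Sat (+1)  2083: Sun (+1)  2084: Mon (+1)
  2085: Wed (+2)  2086: Thu (+1)  2087: Fri (+1)  2088: Sat (+1)  2089: Mon (+2)
  2090: Tue (+1) ✓  2091: Wed (+1)  2092: Thu (+1)  2093: Sat (+2)  … (7 more years) …
  2101: Mon (+1)  2102: Tue (+1) ✓  2103: Wed (+1)  2104: Thu (+1)  2105: Sat (+2)
  2106: Sun (+1)  2107: Mon (+1)  2108: Tue (+1) ✓  2109: Thu (+2)  2110: Fri (+1)
  2111: Sat (+1)  2112: Sun (+1)  2113: Tue (+2) ✓  2114: Wed (+1)
Tuesday years: 2090, 2096, 2102, 2108, 2113 — 5 in total.

5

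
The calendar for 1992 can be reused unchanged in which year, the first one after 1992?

2020

Two years share a calendar iff Jan 1 falls on the same weekday and both are leap or both are common. 1992: Jan 1 is Wednesday, leap year.
1993: Jan 1 Friday, common
1994: Jan 1 Saturday, common
1995: Jan 1 Sunday, common
1996: Jan 1 Monday, leap
1997: Jan 1 Wednesday, common
1998: Jan 1 Thursday, common
1999: Jan 1 Friday, common
2000: Jan 1 Saturday, leap
2001: Jan 1 Monday, common
2002: Jan 1 Tuesday, common
2003: Jan 1 Wednesday, common
2004: Jan 1 Thursday, leap
2005: Jan 1 Saturday, common
2006: Jan 1 Sunday, common
2007: Jan 1 Monday, common
2008: Jan 1 Tuesday, leap
2009: Jan 1 Thursday, common
2010: Jan 1 Friday, common
2011: Jan 1 Saturday, common
2012: Jan 1 Sunday, leap
2013: Jan 1 Tuesday, common
2014: Jan 1 Wednesday, common
2015: Jan 1 Thursday, common
2016: Jan 1 Friday, leap
2017: Jan 1 Sunday, common
2018: Jan 1 Monday, common
2019: Jan 1 Tuesday, common
2020: Jan 1 Wednesday, leap
2020 matches on both conditions.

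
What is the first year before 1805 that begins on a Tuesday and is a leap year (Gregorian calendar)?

1788

Jan 1 advances by 2 weekdays after a leap year and by 1 after a common year.
1805: Jan 1 is Tuesday.
1804: Sunday (leap)
1803: Saturday
1802: Friday
1801: Thursday
1800: Wednesday
1799: Tuesday
1798: Monday
1797: Sunday
1796: Friday (leap)
1795: Thursday
1794: Wednesday
1793: Tuesday
1792: Sunday (leap)
1791: Saturday
1790: Friday
1789: Thursday
1788: Tuesday (leap)
1788 begins on a Tuesday and is a leap year.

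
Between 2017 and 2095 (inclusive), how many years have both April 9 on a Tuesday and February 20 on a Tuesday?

3

Check each year's weekday for April 9 and February 20:
  2017: Sun/Mon  2018: Mon/Tue  2019: Tue/Wed  2020: Thu/Thu  2021: Fri/Sat  2022: Sat/Sun  2023: Sun/Mon  2024: Tue/Tue ✓  2025: Wed/Thu  2026: Thu/Fri  2027: Fri/Sat  2028: Sun/Sun  2029: Mon/Tue  2030: Tue/Wed  …(51 more)…  2082: Thu/Fri  2083: Fri/Sat  2084: Sun/Sun  2085: Mon/Tue  2086: Tue/Wed  2087: Wed/Thu  2088: Fri/Fri  2089: Sat/Sun  2090: Sun/Mon  2091: Mon/Tue  2092: Wed/Wed  2093: Thu/Fri  2094: Fri/Sat  2095: Sat/Sun
Both conditions hold in: 2024, 2052, 2080 — 3.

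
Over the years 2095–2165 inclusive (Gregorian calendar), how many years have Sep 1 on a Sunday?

10

Track Sep 1's weekday year by year (advancing +1, or +2 across a Feb 29):
  2095: Thu  2096: Sat (+2)  2097: Sun (+1) ✓  2098: Mon (+1)  2099: Tue (+1)
  2100: Wed (+1)  2101: Thu (+1)  2102: Fri (+1)  2103: Sat (+1)  2104: Mon (+2)
  2105: Tue (+1)  2106: Wed (+1)  2107: Thu (+1)  2108: Sat (+2)  … (43 more years) …
  2152: Fri (+2)  2153: Sat (+1)  2154: Sun (+1) ✓  2155: Mon (+1)  2156: Wed (+2)
  2157: Thu (+1)  2158: Fri (+1)  2159: Sat (+1)  2160: Mon (+2)  2161: Tue (+1)
  2162: Wed (+1)  2163: Thu (+1)  2164: Sat (+2)  2165: Sun (+1) ✓
Sunday years: 2097, 2109, 2115, 2120, 2126, 2137, 2143, 2148, 2154, 2165 — 10 in total.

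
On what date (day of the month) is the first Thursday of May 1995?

4

May 1, 1995 is a Monday, so the first Thursday is the 4th.
The first Thursday is 4 + 0 = 4.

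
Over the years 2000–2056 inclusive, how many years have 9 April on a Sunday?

9

Track 9 April's weekday year by year (advancing +1, or +2 across a Feb 29):
  2000: Sun ✓  2001: Mon (+1)  2002: Tue (+1)  2003: Wed (+1)  2004: Fri (+2)
  2005: Sat (+1)  2006: Sun (+1) ✓  2007: Mon (+1)  2008: Wed (+2)  2009: Thu (+1)
  2010: Fri (+1)  2011: Sat (+1)  2012: Mon (+2)  2013: Tue (+1)  … (29 more years) …
  2043: Thu (+1)  2044: Sat (+2)  2045: Sun (+1) ✓  2046: Mon (+1)  2047: Tue (+1)
  2048: Thu (+2)  2049: Fri (+1)  2050: Sat (+1)  2051: Sun (+1) ✓  2052: Tue (+2)
  2053: Wed (+1)  2054: Thu (+1)  2055: Fri (+1)  2056: Sun (+2) ✓
Sunday years: 2000, 2006, 2017, 2023, 2028, 2034, 2045, 2051, 2056 — 9 in total.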